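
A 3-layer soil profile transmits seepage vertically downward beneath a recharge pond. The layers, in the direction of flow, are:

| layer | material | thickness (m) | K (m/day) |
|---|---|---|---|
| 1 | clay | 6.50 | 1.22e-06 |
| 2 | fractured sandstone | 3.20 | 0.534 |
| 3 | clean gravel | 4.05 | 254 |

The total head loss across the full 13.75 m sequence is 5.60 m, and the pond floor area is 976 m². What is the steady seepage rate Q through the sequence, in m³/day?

0.00103

Flow is perpendicular to layering, so the layers act in series and the equivalent K is the thickness-weighted harmonic mean.
Total thickness L = 6.50 + 3.20 + 4.05 = 13.75 m.
Σ(b_i/K_i) = 6.50/1.22e-06 + 3.20/0.534 + 4.05/254 = 5.328e+06 d.
K_eq = L / Σ(b_i/K_i) = 13.75 / 5.328e+06 = 2.581e-06 m/day.
Q = K_eq · A · (Δh/L) = 2.581e-06 × 976 × (5.60/13.75) = 0.001026 m³/day.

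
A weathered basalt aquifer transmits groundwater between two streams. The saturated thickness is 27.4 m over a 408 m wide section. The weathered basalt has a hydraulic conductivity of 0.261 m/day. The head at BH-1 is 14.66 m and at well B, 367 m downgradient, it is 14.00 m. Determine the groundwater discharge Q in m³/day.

5.25

Cross-sectional area A = 408 × 27.4 = 11179 m².
Hydraulic gradient i = (14.66 − 14.00) / 367 = 0.66 / 367 = 0.001798.
Darcy's law: Q = K · A · i = 0.2610 × 11179 × 0.001798 = 5.247 m³/day.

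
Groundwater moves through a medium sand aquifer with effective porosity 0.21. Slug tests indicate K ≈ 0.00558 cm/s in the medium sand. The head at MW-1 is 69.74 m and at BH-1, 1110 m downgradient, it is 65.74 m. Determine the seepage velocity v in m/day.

0.0827

Convert K: 0.00558 cm/s × 864 = 4.821 m/day.
Hydraulic gradient i = (69.74 − 65.74) / 1110 = 4 / 1110 = 0.003604.
Darcy flux q = K · i = 4.821 × 0.003604 = 0.01737 m/day.
Seepage velocity v = q / n_e = 0.01737 / 0.21 = 0.08273 m/day.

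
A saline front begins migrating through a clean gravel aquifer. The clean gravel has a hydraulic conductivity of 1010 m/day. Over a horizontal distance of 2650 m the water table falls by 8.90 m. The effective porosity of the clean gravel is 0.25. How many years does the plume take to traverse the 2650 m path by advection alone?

Hydraulic gradient i = Δh / L = 8.90 / 2650 = 0.003358.
Darcy flux q = K · i = 1010 × 0.003358 = 3.392 m/day.
Seepage velocity v = q / n_e = 3.392 / 0.25 = 13.57 m/day.
Travel time t = L / v = 2650 / 13.57 = 195.3 days = 0.5347 years.

0.535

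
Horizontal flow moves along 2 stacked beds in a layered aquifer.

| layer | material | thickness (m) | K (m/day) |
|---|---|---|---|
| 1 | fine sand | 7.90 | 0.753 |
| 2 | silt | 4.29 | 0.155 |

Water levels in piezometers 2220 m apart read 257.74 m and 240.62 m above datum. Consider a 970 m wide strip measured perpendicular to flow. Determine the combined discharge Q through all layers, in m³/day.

49.5

Flow is parallel to layering, so each bed carries its own Darcy discharge and the transmissivities add.
Σ(K_i·b_i) = 0.753×7.90 + 0.155×4.29 = 6.614 m²/day.
Hydraulic gradient i = (257.74 − 240.62) / 2220 = 17.12 / 2220 = 0.007712.
Q = Σ(K_i·b_i) · W · i = 6.614 × 970 × 0.007712 = 49.47 m³/day.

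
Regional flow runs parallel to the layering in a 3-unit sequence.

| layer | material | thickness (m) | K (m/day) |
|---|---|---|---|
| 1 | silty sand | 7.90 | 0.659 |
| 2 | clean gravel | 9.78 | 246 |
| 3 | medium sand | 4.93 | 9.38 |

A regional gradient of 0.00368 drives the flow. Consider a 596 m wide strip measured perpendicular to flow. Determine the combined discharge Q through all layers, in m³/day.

5390

Flow is parallel to layering, so each bed carries its own Darcy discharge and the transmissivities add.
Σ(K_i·b_i) = 0.659×7.90 + 246×9.78 + 9.38×4.93 = 2457 m²/day.
Hydraulic gradient i = 0.00368.
Q = Σ(K_i·b_i) · W · i = 2457 × 596 × 0.003680 = 5390 m³/day.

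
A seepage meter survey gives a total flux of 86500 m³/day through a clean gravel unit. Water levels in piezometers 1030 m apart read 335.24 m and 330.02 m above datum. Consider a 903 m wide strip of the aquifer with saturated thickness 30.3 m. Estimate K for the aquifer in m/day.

624

Cross-sectional area A = 903 × 30.3 = 27361 m².
Hydraulic gradient i = (335.24 − 330.02) / 1030 = 5.22 / 1030 = 0.005068.
From Q = K·A·i, K = Q / (A·i) = 86500 / (27361 × 0.005068) = 623.8 m/day.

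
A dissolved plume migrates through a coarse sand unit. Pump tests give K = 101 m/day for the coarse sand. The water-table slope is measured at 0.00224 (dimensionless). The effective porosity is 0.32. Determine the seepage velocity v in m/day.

Hydraulic gradient i = 0.00224.
Darcy flux q = K · i = 101.0 × 0.002240 = 0.2262 m/day.
Seepage velocity v = q / n_e = 0.2262 / 0.32 = 0.7070 m/day.

0.707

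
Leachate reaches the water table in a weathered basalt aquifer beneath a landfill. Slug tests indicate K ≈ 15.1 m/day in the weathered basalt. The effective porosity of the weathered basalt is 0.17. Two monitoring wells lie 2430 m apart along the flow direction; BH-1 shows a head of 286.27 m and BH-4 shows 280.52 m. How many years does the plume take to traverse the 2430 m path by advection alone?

31.7

Hydraulic gradient i = (286.27 − 280.52) / 2430 = 5.75 / 2430 = 0.002366.
Darcy flux q = K · i = 15.10 × 0.002366 = 0.03573 m/day.
Seepage velocity v = q / n_e = 0.03573 / 0.17 = 0.2102 m/day.
Travel time t = L / v = 2430 / 0.2102 = 11562 days = 31.65 years.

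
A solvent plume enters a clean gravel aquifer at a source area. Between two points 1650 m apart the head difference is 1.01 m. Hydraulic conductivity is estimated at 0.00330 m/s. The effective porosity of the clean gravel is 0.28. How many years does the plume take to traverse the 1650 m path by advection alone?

7.25

Convert K: 0.00330 m/s × 86400 = 285.1 m/day.
Hydraulic gradient i = Δh / L = 1.01 / 1650 = 0.0006121.
Darcy flux q = K · i = 285.1 × 0.0006121 = 0.1745 m/day.
Seepage velocity v = q / n_e = 0.1745 / 0.28 = 0.6233 m/day.
Travel time t = L / v = 1650 / 0.6233 = 2647 days = 7.247 years.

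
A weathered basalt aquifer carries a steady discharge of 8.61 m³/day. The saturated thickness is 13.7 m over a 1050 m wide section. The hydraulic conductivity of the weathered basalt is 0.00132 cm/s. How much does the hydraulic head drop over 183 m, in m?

0.0960

Convert K: 0.00132 cm/s × 864 = 1.140 m/day.
Cross-sectional area A = 1050 × 13.7 = 14385 m².
From Q = K·A·i, i = Q / (K·A) = 8.61 / (1.140 × 14385) = 0.0005248.
Head loss Δh = i · L = 0.0005248 × 183 = 0.09604 m.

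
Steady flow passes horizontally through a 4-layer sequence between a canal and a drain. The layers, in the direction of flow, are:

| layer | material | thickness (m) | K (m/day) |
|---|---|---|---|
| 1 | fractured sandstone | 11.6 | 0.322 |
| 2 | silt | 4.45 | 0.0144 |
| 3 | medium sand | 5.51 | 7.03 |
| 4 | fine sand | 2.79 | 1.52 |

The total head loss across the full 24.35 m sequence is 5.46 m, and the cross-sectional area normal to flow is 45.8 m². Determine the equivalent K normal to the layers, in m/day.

0.0700

Flow is perpendicular to layering, so the layers act in series and the equivalent K is the thickness-weighted harmonic mean.
Total thickness L = 11.6 + 4.45 + 5.51 + 2.79 = 24.35 m.
Σ(b_i/K_i) = 11.6/0.322 + 4.45/0.0144 + 5.51/7.03 + 2.79/1.52 = 347.7 d.
K_eq = L / Σ(b_i/K_i) = 24.35 / 347.7 = 0.07004 m/day.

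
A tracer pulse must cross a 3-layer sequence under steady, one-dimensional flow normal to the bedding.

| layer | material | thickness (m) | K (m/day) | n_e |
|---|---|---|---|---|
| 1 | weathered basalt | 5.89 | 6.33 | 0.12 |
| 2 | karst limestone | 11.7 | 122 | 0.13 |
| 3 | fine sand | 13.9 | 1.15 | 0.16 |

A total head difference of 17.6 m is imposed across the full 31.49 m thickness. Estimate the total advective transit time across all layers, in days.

With flow normal to the layers, continuity requires the same specific discharge q through every layer.
Σ(b_i/K_i) = 5.89/6.33 + 11.7/122 + 13.9/1.15 = 13.11 d.
q = Δh / Σ(b_i/K_i) = 17.6 / 13.11 = 1.342 m/day.
In each layer the seepage velocity is v_i = q/n_i, so the layer transit time is t_i = b_i·n_i / q:
  layer 1 (weathered basalt): t_1 = 5.89 × 0.12 / 1.342 = 0.5266 d
  layer 2 (karst limestone): t_2 = 11.7 × 0.13 / 1.342 = 1.133 d
  layer 3 (fine sand): t_3 = 13.9 × 0.16 / 1.342 = 1.657 d
Total t = Σ t_i = 3.317 days.

3.32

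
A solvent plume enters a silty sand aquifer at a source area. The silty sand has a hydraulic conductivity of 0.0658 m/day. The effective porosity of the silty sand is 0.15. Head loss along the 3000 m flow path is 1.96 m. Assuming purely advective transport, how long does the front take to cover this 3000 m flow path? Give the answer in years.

28700

Hydraulic gradient i = Δh / L = 1.96 / 3000 = 0.0006533.
Darcy flux q = K · i = 0.06580 × 0.0006533 = 4.299e-05 m/day.
Seepage velocity v = q / n_e = 4.299e-05 / 0.15 = 0.0002866 m/day.
Travel time t = L / v = 3000 / 0.0002866 = 1.047e+07 days = 28659 years.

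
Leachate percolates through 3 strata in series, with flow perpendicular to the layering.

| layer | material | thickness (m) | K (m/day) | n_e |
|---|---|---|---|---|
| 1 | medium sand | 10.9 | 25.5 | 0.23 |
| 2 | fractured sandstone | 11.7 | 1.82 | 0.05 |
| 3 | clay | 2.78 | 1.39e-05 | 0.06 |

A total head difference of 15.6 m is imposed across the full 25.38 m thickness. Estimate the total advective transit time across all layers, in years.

With flow normal to the layers, continuity requires the same specific discharge q through every layer.
Σ(b_i/K_i) = 10.9/25.5 + 11.7/1.82 + 2.78/1.39e-05 = 2.000e+05 d.
q = Δh / Σ(b_i/K_i) = 15.6 / 2.000e+05 = 7.800e-05 m/day.
In each layer the seepage velocity is v_i = q/n_i, so the layer transit time is t_i = b_i·n_i / q:
  layer 1 (medium sand): t_1 = 10.9 × 0.23 / 7.800e-05 = 32142 d
  layer 2 (fractured sandstone): t_2 = 11.7 × 0.05 / 7.800e-05 = 7500 d
  layer 3 (clay): t_3 = 2.78 × 0.06 / 7.800e-05 = 2139 d
Total t = Σ t_i = 41781 days = 114.4 years.

114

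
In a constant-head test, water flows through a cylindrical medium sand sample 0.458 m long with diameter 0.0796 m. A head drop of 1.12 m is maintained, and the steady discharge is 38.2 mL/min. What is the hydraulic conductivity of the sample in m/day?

4.52

Cross-sectional area A = π·(d/2)² = π × (0.0796/2)² = 0.004976 m².
Convert discharge: 38.2 mL/min = 6.367e-07 m³/s.
Darcy's law rearranged: K = Q·L / (A·Δh) = 6.367e-07 × 0.458 / (0.004976 × 1.12) = 5.232e-05 m/s = 4.520 m/day.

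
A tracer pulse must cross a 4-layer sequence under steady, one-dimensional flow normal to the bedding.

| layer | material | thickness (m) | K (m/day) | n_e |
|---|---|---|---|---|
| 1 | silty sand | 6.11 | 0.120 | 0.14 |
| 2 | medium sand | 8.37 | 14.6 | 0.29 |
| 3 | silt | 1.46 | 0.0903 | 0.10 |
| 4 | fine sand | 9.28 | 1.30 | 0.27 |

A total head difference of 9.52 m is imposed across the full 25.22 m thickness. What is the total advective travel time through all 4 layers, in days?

With flow normal to the layers, continuity requires the same specific discharge q through every layer.
Σ(b_i/K_i) = 6.11/0.120 + 8.37/14.6 + 1.46/0.0903 + 9.28/1.30 = 74.80 d.
q = Δh / Σ(b_i/K_i) = 9.52 / 74.80 = 0.1273 m/day.
In each layer the seepage velocity is v_i = q/n_i, so the layer transit time is t_i = b_i·n_i / q:
  layer 1 (silty sand): t_1 = 6.11 × 0.14 / 0.1273 = 6.721 d
  layer 2 (medium sand): t_2 = 8.37 × 0.29 / 0.1273 = 19.07 d
  layer 3 (silt): t_3 = 1.46 × 0.10 / 0.1273 = 1.147 d
  layer 4 (fine sand): t_4 = 9.28 × 0.27 / 0.1273 = 19.69 d
Total t = Σ t_i = 46.62 days.

46.6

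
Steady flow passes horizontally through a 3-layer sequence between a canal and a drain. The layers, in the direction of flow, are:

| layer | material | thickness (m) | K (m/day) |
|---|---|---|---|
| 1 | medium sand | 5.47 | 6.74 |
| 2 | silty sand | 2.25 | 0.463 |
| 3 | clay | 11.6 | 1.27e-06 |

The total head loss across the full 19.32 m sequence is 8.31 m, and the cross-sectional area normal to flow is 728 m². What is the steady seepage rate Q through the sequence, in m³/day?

Flow is perpendicular to layering, so the layers act in series and the equivalent K is the thickness-weighted harmonic mean.
Total thickness L = 5.47 + 2.25 + 11.6 = 19.32 m.
Σ(b_i/K_i) = 5.47/6.74 + 2.25/0.463 + 11.6/1.27e-06 = 9.134e+06 d.
K_eq = L / Σ(b_i/K_i) = 19.32 / 9.134e+06 = 2.115e-06 m/day.
Q = K_eq · A · (Δh/L) = 2.115e-06 × 728 × (8.31/19.32) = 0.0006623 m³/day.

0.000662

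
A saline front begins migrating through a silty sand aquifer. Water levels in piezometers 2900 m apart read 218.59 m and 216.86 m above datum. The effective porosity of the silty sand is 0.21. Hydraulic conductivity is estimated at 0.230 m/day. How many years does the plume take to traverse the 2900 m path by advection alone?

Hydraulic gradient i = (218.59 − 216.86) / 2900 = 1.73 / 2900 = 0.0005966.
Darcy flux q = K · i = 0.2300 × 0.0005966 = 0.0001372 m/day.
Seepage velocity v = q / n_e = 0.0001372 / 0.21 = 0.0006534 m/day.
Travel time t = L / v = 2900 / 0.0006534 = 4.439e+06 days = 12152 years.

12200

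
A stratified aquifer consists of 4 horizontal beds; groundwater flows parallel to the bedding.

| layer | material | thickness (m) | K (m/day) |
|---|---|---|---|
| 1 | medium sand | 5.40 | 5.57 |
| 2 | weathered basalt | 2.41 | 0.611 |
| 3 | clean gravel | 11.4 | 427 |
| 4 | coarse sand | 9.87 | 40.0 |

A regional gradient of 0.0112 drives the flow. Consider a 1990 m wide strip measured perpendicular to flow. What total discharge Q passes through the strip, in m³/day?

118000

Flow is parallel to layering, so each bed carries its own Darcy discharge and the transmissivities add.
Σ(K_i·b_i) = 5.57×5.40 + 0.611×2.41 + 427×11.4 + 40.0×9.87 = 5294 m²/day.
Hydraulic gradient i = 0.0112.
Q = Σ(K_i·b_i) · W · i = 5294 × 1990 × 0.01120 = 1.180e+05 m³/day.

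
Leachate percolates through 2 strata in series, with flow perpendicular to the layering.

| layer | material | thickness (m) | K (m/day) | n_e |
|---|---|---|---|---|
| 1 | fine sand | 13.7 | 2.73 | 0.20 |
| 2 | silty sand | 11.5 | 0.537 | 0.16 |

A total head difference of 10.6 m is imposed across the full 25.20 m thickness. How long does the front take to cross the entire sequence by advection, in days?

With flow normal to the layers, continuity requires the same specific discharge q through every layer.
Σ(b_i/K_i) = 13.7/2.73 + 11.5/0.537 = 26.43 d.
q = Δh / Σ(b_i/K_i) = 10.6 / 26.43 = 0.4010 m/day.
In each layer the seepage velocity is v_i = q/n_i, so the layer transit time is t_i = b_i·n_i / q:
  layer 1 (fine sand): t_1 = 13.7 × 0.20 / 0.4010 = 6.833 d
  layer 2 (silty sand): t_2 = 11.5 × 0.16 / 0.4010 = 4.588 d
Total t = Σ t_i = 11.42 days.

11.4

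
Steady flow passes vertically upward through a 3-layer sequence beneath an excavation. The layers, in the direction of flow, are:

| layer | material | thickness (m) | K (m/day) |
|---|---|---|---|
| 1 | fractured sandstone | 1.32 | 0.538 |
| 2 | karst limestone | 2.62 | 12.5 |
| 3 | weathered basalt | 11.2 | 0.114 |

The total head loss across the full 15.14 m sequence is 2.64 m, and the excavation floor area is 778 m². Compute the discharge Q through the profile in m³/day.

Flow is perpendicular to layering, so the layers act in series and the equivalent K is the thickness-weighted harmonic mean.
Total thickness L = 1.32 + 2.62 + 11.2 = 15.14 m.
Σ(b_i/K_i) = 1.32/0.538 + 2.62/12.5 + 11.2/0.114 = 100.9 d.
K_eq = L / Σ(b_i/K_i) = 15.14 / 100.9 = 0.1500 m/day.
Q = K_eq · A · (Δh/L) = 0.1500 × 778 × (2.64/15.14) = 20.35 m³/day.

20.4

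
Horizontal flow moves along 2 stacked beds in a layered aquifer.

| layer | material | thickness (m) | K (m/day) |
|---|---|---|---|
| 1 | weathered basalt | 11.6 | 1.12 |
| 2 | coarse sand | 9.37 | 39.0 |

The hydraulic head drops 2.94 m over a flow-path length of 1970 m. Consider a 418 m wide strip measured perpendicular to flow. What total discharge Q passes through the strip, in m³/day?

236

Flow is parallel to layering, so each bed carries its own Darcy discharge and the transmissivities add.
Σ(K_i·b_i) = 1.12×11.6 + 39.0×9.37 = 378.4 m²/day.
Hydraulic gradient i = Δh / L = 2.94 / 1970 = 0.001492.
Q = Σ(K_i·b_i) · W · i = 378.4 × 418 × 0.001492 = 236.1 m³/day.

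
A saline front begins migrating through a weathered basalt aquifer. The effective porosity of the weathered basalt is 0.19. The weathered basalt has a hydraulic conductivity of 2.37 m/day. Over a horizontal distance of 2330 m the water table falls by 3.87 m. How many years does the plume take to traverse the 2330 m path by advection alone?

Hydraulic gradient i = Δh / L = 3.87 / 2330 = 0.001661.
Darcy flux q = K · i = 2.370 × 0.001661 = 0.003936 m/day.
Seepage velocity v = q / n_e = 0.003936 / 0.19 = 0.02072 m/day.
Travel time t = L / v = 2330 / 0.02072 = 1.125e+05 days = 307.9 years.

308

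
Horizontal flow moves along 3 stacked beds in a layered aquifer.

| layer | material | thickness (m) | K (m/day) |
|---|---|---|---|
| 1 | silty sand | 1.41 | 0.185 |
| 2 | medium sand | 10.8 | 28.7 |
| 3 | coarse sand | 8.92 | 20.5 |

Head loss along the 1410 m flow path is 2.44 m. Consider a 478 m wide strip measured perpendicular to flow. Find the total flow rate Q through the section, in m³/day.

408

Flow is parallel to layering, so each bed carries its own Darcy discharge and the transmissivities add.
Σ(K_i·b_i) = 0.185×1.41 + 28.7×10.8 + 20.5×8.92 = 493.1 m²/day.
Hydraulic gradient i = Δh / L = 2.44 / 1410 = 0.001730.
Q = Σ(K_i·b_i) · W · i = 493.1 × 478 × 0.001730 = 407.9 m³/day.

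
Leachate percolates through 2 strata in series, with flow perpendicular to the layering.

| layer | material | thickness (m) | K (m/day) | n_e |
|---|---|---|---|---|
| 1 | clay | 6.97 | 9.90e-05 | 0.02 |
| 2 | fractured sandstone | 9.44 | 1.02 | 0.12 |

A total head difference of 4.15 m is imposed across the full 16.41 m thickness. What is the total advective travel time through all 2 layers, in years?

With flow normal to the layers, continuity requires the same specific discharge q through every layer.
Σ(b_i/K_i) = 6.97/9.90e-05 + 9.44/1.02 = 70413 d.
q = Δh / Σ(b_i/K_i) = 4.15 / 70413 = 5.894e-05 m/day.
In each layer the seepage velocity is v_i = q/n_i, so the layer transit time is t_i = b_i·n_i / q:
  layer 1 (clay): t_1 = 6.97 × 0.02 / 5.894e-05 = 2365 d
  layer 2 (fractured sandstone): t_2 = 9.44 × 0.12 / 5.894e-05 = 19220 d
Total t = Σ t_i = 21585 days = 59.10 years.

59.1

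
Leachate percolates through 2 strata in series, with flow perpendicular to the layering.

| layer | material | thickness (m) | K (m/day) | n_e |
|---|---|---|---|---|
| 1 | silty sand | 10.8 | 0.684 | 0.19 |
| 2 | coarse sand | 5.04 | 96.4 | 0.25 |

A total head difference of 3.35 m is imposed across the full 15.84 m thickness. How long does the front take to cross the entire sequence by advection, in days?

With flow normal to the layers, continuity requires the same specific discharge q through every layer.
Σ(b_i/K_i) = 10.8/0.684 + 5.04/96.4 = 15.84 d.
q = Δh / Σ(b_i/K_i) = 3.35 / 15.84 = 0.2115 m/day.
In each layer the seepage velocity is v_i = q/n_i, so the layer transit time is t_i = b_i·n_i / q:
  layer 1 (silty sand): t_1 = 10.8 × 0.19 / 0.2115 = 9.704 d
  layer 2 (coarse sand): t_2 = 5.04 × 0.25 / 0.2115 = 5.958 d
Total t = Σ t_i = 15.66 days.

15.7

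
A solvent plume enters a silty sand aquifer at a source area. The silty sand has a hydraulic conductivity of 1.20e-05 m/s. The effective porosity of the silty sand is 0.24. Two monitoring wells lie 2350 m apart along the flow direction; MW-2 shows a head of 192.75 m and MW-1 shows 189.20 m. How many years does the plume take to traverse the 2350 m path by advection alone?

Convert K: 1.20e-05 m/s × 86400 = 1.037 m/day.
Hydraulic gradient i = (192.75 − 189.20) / 2350 = 3.55 / 2350 = 0.001511.
Darcy flux q = K · i = 1.037 × 0.001511 = 0.001566 m/day.
Seepage velocity v = q / n_e = 0.001566 / 0.24 = 0.006526 m/day.
Travel time t = L / v = 2350 / 0.006526 = 3.601e+05 days = 985.9 years.

986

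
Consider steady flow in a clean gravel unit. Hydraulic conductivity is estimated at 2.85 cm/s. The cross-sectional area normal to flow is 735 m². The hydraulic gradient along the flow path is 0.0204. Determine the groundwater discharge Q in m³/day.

Convert K: 2.85 cm/s × 864 = 2462 m/day.
Hydraulic gradient i = 0.0204.
Darcy's law: Q = K · A · i = 2462 × 735.0 × 0.02040 = 36921 m³/day.

36900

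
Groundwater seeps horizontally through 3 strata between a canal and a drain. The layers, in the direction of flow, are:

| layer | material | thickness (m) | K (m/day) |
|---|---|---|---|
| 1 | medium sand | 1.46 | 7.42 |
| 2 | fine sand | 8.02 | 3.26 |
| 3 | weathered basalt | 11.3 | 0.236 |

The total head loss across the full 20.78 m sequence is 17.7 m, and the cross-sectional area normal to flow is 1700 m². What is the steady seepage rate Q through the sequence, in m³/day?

Flow is perpendicular to layering, so the layers act in series and the equivalent K is the thickness-weighted harmonic mean.
Total thickness L = 1.46 + 8.02 + 11.3 = 20.78 m.
Σ(b_i/K_i) = 1.46/7.42 + 8.02/3.26 + 11.3/0.236 = 50.54 d.
K_eq = L / Σ(b_i/K_i) = 20.78 / 50.54 = 0.4112 m/day.
Q = K_eq · A · (Δh/L) = 0.4112 × 1700 × (17.7/20.78) = 595.4 m³/day.

595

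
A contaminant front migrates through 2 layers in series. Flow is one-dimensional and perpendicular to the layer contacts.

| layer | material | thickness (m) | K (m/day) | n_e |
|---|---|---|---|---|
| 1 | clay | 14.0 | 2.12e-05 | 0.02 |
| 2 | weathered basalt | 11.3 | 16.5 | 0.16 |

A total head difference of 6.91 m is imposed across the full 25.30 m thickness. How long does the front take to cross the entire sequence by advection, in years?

With flow normal to the layers, continuity requires the same specific discharge q through every layer.
Σ(b_i/K_i) = 14.0/2.12e-05 + 11.3/16.5 = 6.604e+05 d.
q = Δh / Σ(b_i/K_i) = 6.91 / 6.604e+05 = 1.046e-05 m/day.
In each layer the seepage velocity is v_i = q/n_i, so the layer transit time is t_i = b_i·n_i / q:
  layer 1 (clay): t_1 = 14.0 × 0.02 / 1.046e-05 = 26759 d
  layer 2 (weathered basalt): t_2 = 11.3 × 0.16 / 1.046e-05 = 1.728e+05 d
Total t = Σ t_i = 1.995e+05 days = 546.3 years.

546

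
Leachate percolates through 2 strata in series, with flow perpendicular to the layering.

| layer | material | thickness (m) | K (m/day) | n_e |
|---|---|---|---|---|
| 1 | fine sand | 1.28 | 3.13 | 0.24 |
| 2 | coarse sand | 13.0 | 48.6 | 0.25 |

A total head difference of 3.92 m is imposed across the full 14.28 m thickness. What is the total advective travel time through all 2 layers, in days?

0.614

With flow normal to the layers, continuity requires the same specific discharge q through every layer.
Σ(b_i/K_i) = 1.28/3.13 + 13.0/48.6 = 0.6764 d.
q = Δh / Σ(b_i/K_i) = 3.92 / 0.6764 = 5.795 m/day.
In each layer the seepage velocity is v_i = q/n_i, so the layer transit time is t_i = b_i·n_i / q:
  layer 1 (fine sand): t_1 = 1.28 × 0.24 / 5.795 = 0.05301 d
  layer 2 (coarse sand): t_2 = 13.0 × 0.25 / 5.795 = 0.5608 d
Total t = Σ t_i = 0.6138 days.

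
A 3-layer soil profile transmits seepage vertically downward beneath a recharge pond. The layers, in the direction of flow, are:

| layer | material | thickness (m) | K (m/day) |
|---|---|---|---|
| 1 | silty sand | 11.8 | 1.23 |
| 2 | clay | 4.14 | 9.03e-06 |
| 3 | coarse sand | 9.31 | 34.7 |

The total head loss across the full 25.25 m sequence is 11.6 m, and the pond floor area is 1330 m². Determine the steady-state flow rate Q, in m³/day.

0.0337

Flow is perpendicular to layering, so the layers act in series and the equivalent K is the thickness-weighted harmonic mean.
Total thickness L = 11.8 + 4.14 + 9.31 = 25.25 m.
Σ(b_i/K_i) = 11.8/1.23 + 4.14/9.03e-06 + 9.31/34.7 = 4.585e+05 d.
K_eq = L / Σ(b_i/K_i) = 25.25 / 4.585e+05 = 5.507e-05 m/day.
Q = K_eq · A · (Δh/L) = 5.507e-05 × 1330 × (11.6/25.25) = 0.03365 m³/day.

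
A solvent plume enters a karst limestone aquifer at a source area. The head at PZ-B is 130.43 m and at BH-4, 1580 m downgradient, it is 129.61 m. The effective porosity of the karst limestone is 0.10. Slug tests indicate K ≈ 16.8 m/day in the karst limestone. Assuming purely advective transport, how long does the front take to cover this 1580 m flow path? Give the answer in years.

Hydraulic gradient i = (130.43 − 129.61) / 1580 = 0.82 / 1580 = 0.0005190.
Darcy flux q = K · i = 16.80 × 0.0005190 = 0.008719 m/day.
Seepage velocity v = q / n_e = 0.008719 / 0.10 = 0.08719 m/day.
Travel time t = L / v = 1580 / 0.08719 = 18121 days = 49.61 years.

49.6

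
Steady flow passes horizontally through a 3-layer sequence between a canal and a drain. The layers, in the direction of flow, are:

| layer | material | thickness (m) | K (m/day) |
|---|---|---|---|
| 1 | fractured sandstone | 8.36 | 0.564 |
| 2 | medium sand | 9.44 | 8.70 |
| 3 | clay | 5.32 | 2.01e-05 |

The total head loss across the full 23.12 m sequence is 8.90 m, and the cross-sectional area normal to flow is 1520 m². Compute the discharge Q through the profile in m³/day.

0.0511

Flow is perpendicular to layering, so the layers act in series and the equivalent K is the thickness-weighted harmonic mean.
Total thickness L = 8.36 + 9.44 + 5.32 = 23.12 m.
Σ(b_i/K_i) = 8.36/0.564 + 9.44/8.70 + 5.32/2.01e-05 = 2.647e+05 d.
K_eq = L / Σ(b_i/K_i) = 23.12 / 2.647e+05 = 8.735e-05 m/day.
Q = K_eq · A · (Δh/L) = 8.735e-05 × 1520 × (8.90/23.12) = 0.05111 m³/day.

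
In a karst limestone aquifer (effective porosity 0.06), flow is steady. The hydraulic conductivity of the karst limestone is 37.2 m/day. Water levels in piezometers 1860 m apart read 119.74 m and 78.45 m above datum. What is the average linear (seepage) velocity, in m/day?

Hydraulic gradient i = (119.74 − 78.45) / 1860 = 41.29 / 1860 = 0.02220.
Darcy flux q = K · i = 37.20 × 0.02220 = 0.8258 m/day.
Seepage velocity v = q / n_e = 0.8258 / 0.06 = 13.76 m/day.

13.8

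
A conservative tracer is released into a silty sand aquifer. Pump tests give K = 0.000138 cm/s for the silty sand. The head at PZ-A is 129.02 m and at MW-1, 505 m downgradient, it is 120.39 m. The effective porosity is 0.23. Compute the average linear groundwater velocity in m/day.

Convert K: 0.000138 cm/s × 864 = 0.1192 m/day.
Hydraulic gradient i = (129.02 − 120.39) / 505 = 8.63 / 505 = 0.01709.
Darcy flux q = K · i = 0.1192 × 0.01709 = 0.002038 m/day.
Seepage velocity v = q / n_e = 0.002038 / 0.23 = 0.008859 m/day.

0.00886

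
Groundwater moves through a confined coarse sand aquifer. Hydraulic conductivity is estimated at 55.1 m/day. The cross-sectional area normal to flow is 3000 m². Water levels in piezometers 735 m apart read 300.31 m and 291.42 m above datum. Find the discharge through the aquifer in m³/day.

Hydraulic gradient i = (300.31 − 291.42) / 735 = 8.89 / 735 = 0.01210.
Darcy's law: Q = K · A · i = 55.10 × 3000 × 0.01210 = 1999 m³/day.

2000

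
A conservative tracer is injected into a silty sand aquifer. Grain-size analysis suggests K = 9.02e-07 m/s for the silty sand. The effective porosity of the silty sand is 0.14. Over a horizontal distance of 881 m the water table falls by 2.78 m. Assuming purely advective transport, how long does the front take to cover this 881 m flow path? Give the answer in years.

1370

Convert K: 9.02e-07 m/s × 86400 = 0.07793 m/day.
Hydraulic gradient i = Δh / L = 2.78 / 881 = 0.003156.
Darcy flux q = K · i = 0.07793 × 0.003156 = 0.0002459 m/day.
Seepage velocity v = q / n_e = 0.0002459 / 0.14 = 0.001757 m/day.
Travel time t = L / v = 881 / 0.001757 = 5.016e+05 days = 1373 years.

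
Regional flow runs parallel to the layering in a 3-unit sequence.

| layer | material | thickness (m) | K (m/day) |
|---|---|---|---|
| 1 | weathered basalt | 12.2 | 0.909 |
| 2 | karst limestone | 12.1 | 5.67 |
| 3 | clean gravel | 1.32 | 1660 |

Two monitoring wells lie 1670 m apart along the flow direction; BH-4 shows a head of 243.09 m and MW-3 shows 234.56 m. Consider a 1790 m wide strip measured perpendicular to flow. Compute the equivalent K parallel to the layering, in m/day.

88.6

Flow is parallel to layering, so each bed carries its own Darcy discharge and the transmissivities add.
Σ(K_i·b_i) = 0.909×12.2 + 5.67×12.1 + 1660×1.32 = 2271 m²/day.
Total thickness b = 25.62 m, so K_eq = Σ(K_i·b_i)/b = 88.64 m/day.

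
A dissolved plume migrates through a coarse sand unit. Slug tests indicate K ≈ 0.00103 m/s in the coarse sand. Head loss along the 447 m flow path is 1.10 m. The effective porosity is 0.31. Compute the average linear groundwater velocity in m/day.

0.706

Convert K: 0.00103 m/s × 86400 = 88.99 m/day.
Hydraulic gradient i = Δh / L = 1.10 / 447 = 0.002461.
Darcy flux q = K · i = 88.99 × 0.002461 = 0.2190 m/day.
Seepage velocity v = q / n_e = 0.2190 / 0.31 = 0.7064 m/day.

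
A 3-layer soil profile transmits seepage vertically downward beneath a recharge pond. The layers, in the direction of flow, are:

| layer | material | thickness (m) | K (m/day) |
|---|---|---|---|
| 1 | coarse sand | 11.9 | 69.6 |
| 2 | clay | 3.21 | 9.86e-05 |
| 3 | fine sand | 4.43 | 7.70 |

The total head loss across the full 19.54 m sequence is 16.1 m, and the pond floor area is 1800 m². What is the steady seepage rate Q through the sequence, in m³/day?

Flow is perpendicular to layering, so the layers act in series and the equivalent K is the thickness-weighted harmonic mean.
Total thickness L = 11.9 + 3.21 + 4.43 = 19.54 m.
Σ(b_i/K_i) = 11.9/69.6 + 3.21/9.86e-05 + 4.43/7.70 = 32557 d.
K_eq = L / Σ(b_i/K_i) = 19.54 / 32557 = 0.0006002 m/day.
Q = K_eq · A · (Δh/L) = 0.0006002 × 1800 × (16.1/19.54) = 0.8901 m³/day.

0.890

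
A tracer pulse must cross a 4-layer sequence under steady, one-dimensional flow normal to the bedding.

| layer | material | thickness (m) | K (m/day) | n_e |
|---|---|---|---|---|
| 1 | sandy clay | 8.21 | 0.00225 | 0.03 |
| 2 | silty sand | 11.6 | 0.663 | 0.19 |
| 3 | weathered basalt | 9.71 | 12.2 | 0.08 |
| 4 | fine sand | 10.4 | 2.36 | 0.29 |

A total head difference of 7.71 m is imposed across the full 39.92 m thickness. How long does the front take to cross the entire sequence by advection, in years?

8.14

With flow normal to the layers, continuity requires the same specific discharge q through every layer.
Σ(b_i/K_i) = 8.21/0.00225 + 11.6/0.663 + 9.71/12.2 + 10.4/2.36 = 3672 d.
q = Δh / Σ(b_i/K_i) = 7.71 / 3672 = 0.002100 m/day.
In each layer the seepage velocity is v_i = q/n_i, so the layer transit time is t_i = b_i·n_i / q:
  layer 1 (sandy clay): t_1 = 8.21 × 0.03 / 0.002100 = 117.3 d
  layer 2 (silty sand): t_2 = 11.6 × 0.19 / 0.002100 = 1050 d
  layer 3 (weathered basalt): t_3 = 9.71 × 0.08 / 0.002100 = 369.9 d
  layer 4 (fine sand): t_4 = 10.4 × 0.29 / 0.002100 = 1436 d
Total t = Σ t_i = 2973 days = 8.140 years.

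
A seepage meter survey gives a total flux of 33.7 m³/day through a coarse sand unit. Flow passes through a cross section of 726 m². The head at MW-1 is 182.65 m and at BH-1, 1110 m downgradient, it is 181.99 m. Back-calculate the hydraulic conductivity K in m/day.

78.1

Hydraulic gradient i = (182.65 − 181.99) / 1110 = 0.66 / 1110 = 0.0005946.
From Q = K·A·i, K = Q / (A·i) = 33.7 / (726.0 × 0.0005946) = 78.07 m/day.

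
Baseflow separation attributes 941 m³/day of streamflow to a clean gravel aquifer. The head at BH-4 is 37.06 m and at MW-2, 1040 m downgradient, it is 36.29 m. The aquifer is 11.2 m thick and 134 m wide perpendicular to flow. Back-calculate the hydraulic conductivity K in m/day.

Cross-sectional area A = 134 × 11.2 = 1501 m².
Hydraulic gradient i = (37.06 − 36.29) / 1040 = 0.77 / 1040 = 0.0007404.
From Q = K·A·i, K = Q / (A·i) = 941 / (1501 × 0.0007404) = 846.9 m/day.

847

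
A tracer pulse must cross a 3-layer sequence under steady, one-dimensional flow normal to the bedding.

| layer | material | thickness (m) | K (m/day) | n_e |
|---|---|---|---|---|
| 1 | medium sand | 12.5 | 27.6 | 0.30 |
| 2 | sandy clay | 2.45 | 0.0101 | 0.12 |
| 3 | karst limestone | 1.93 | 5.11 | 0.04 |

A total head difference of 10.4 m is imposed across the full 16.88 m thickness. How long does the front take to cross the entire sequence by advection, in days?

With flow normal to the layers, continuity requires the same specific discharge q through every layer.
Σ(b_i/K_i) = 12.5/27.6 + 2.45/0.0101 + 1.93/5.11 = 243.4 d.
q = Δh / Σ(b_i/K_i) = 10.4 / 243.4 = 0.04273 m/day.
In each layer the seepage velocity is v_i = q/n_i, so the layer transit time is t_i = b_i·n_i / q:
  layer 1 (medium sand): t_1 = 12.5 × 0.30 / 0.04273 = 87.77 d
  layer 2 (sandy clay): t_2 = 2.45 × 0.12 / 0.04273 = 6.881 d
  layer 3 (karst limestone): t_3 = 1.93 × 0.04 / 0.04273 = 1.807 d
Total t = Σ t_i = 96.45 days.

96.5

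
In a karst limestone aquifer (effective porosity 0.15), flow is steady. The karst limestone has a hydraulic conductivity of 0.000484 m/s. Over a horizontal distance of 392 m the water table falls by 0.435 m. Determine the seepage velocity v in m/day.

Convert K: 0.000484 m/s × 86400 = 41.82 m/day.
Hydraulic gradient i = Δh / L = 0.435 / 392 = 0.001110.
Darcy flux q = K · i = 41.82 × 0.001110 = 0.04640 m/day.
Seepage velocity v = q / n_e = 0.04640 / 0.15 = 0.3094 m/day.

0.309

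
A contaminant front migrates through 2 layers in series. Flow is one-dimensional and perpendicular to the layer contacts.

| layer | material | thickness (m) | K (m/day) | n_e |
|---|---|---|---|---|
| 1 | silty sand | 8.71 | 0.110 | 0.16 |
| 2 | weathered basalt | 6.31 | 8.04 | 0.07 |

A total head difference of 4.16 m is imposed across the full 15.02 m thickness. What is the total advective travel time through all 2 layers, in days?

With flow normal to the layers, continuity requires the same specific discharge q through every layer.
Σ(b_i/K_i) = 8.71/0.110 + 6.31/8.04 = 79.97 d.
q = Δh / Σ(b_i/K_i) = 4.16 / 79.97 = 0.05202 m/day.
In each layer the seepage velocity is v_i = q/n_i, so the layer transit time is t_i = b_i·n_i / q:
  layer 1 (silty sand): t_1 = 8.71 × 0.16 / 0.05202 = 26.79 d
  layer 2 (weathered basalt): t_2 = 6.31 × 0.07 / 0.05202 = 8.491 d
Total t = Σ t_i = 35.28 days.

35.3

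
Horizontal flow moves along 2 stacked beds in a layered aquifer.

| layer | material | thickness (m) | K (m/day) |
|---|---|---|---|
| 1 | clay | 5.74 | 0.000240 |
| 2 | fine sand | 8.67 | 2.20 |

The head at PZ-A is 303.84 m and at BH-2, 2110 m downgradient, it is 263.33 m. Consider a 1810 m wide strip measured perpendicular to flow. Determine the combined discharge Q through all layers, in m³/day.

663

Flow is parallel to layering, so each bed carries its own Darcy discharge and the transmissivities add.
Σ(K_i·b_i) = 0.000240×5.74 + 2.20×8.67 = 19.08 m²/day.
Hydraulic gradient i = (303.84 − 263.33) / 2110 = 40.51 / 2110 = 0.01920.
Q = Σ(K_i·b_i) · W · i = 19.08 × 1810 × 0.01920 = 662.9 m³/day.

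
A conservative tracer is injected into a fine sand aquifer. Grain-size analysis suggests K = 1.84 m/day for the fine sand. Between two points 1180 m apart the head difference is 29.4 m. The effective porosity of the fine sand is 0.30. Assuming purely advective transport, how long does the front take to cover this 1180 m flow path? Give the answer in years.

21.1

Hydraulic gradient i = Δh / L = 29.4 / 1180 = 0.02492.
Darcy flux q = K · i = 1.840 × 0.02492 = 0.04584 m/day.
Seepage velocity v = q / n_e = 0.04584 / 0.30 = 0.1528 m/day.
Travel time t = L / v = 1180 / 0.1528 = 7722 days = 21.14 years.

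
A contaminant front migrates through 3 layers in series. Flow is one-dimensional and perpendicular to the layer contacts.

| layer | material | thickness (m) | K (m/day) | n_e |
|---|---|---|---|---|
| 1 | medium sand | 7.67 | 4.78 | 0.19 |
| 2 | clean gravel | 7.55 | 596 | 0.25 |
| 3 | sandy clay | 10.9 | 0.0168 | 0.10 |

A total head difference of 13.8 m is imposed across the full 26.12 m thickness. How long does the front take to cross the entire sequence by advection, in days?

209

With flow normal to the layers, continuity requires the same specific discharge q through every layer.
Σ(b_i/K_i) = 7.67/4.78 + 7.55/596 + 10.9/0.0168 = 650.4 d.
q = Δh / Σ(b_i/K_i) = 13.8 / 650.4 = 0.02122 m/day.
In each layer the seepage velocity is v_i = q/n_i, so the layer transit time is t_i = b_i·n_i / q:
  layer 1 (medium sand): t_1 = 7.67 × 0.19 / 0.02122 = 68.69 d
  layer 2 (clean gravel): t_2 = 7.55 × 0.25 / 0.02122 = 88.96 d
  layer 3 (sandy clay): t_3 = 10.9 × 0.10 / 0.02122 = 51.37 d
Total t = Σ t_i = 209.0 days.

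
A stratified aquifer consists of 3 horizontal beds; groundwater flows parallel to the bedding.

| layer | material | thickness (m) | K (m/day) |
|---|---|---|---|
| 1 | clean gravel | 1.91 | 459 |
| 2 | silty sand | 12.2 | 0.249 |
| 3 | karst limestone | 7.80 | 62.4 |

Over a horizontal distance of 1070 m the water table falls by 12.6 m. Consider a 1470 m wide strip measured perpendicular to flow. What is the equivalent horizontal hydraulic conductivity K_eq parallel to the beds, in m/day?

62.4

Flow is parallel to layering, so each bed carries its own Darcy discharge and the transmissivities add.
Σ(K_i·b_i) = 459×1.91 + 0.249×12.2 + 62.4×7.80 = 1366 m²/day.
Total thickness b = 21.91 m, so K_eq = Σ(K_i·b_i)/b = 62.37 m/day.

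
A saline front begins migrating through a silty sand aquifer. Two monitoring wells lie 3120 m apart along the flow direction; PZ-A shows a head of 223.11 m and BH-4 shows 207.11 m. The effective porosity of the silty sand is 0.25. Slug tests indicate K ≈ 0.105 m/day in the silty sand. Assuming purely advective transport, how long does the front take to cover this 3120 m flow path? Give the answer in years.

Hydraulic gradient i = (223.11 − 207.11) / 3120 = 16 / 3120 = 0.005128.
Darcy flux q = K · i = 0.1050 × 0.005128 = 0.0005385 m/day.
Seepage velocity v = q / n_e = 0.0005385 / 0.25 = 0.002154 m/day.
Travel time t = L / v = 3120 / 0.002154 = 1.449e+06 days = 3966 years.

3970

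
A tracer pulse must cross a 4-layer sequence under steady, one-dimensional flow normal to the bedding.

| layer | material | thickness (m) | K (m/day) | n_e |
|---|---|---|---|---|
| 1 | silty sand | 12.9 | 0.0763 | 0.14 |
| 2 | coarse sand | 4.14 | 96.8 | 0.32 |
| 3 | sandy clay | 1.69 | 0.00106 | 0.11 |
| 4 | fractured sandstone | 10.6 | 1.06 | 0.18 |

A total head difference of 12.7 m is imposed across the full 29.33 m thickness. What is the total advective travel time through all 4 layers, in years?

With flow normal to the layers, continuity requires the same specific discharge q through every layer.
Σ(b_i/K_i) = 12.9/0.0763 + 4.14/96.8 + 1.69/0.00106 + 10.6/1.06 = 1773 d.
q = Δh / Σ(b_i/K_i) = 12.7 / 1773 = 0.007161 m/day.
In each layer the seepage velocity is v_i = q/n_i, so the layer transit time is t_i = b_i·n_i / q:
  layer 1 (silty sand): t_1 = 12.9 × 0.14 / 0.007161 = 252.2 d
  layer 2 (coarse sand): t_2 = 4.14 × 0.32 / 0.007161 = 185.0 d
  layer 3 (sandy clay): t_3 = 1.69 × 0.11 / 0.007161 = 25.96 d
  layer 4 (fractured sandstone): t_4 = 10.6 × 0.18 / 0.007161 = 266.4 d
Total t = Σ t_i = 729.6 days = 1.998 years.

2.00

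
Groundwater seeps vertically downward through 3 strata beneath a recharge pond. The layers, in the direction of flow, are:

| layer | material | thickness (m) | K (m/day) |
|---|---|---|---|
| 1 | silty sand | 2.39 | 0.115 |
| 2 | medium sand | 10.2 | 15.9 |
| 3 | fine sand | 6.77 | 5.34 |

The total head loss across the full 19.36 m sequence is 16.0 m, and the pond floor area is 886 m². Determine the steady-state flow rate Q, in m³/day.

625

Flow is perpendicular to layering, so the layers act in series and the equivalent K is the thickness-weighted harmonic mean.
Total thickness L = 2.39 + 10.2 + 6.77 = 19.36 m.
Σ(b_i/K_i) = 2.39/0.115 + 10.2/15.9 + 6.77/5.34 = 22.69 d.
K_eq = L / Σ(b_i/K_i) = 19.36 / 22.69 = 0.8532 m/day.
Q = K_eq · A · (Δh/L) = 0.8532 × 886 × (16.0/19.36) = 624.7 m³/day.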